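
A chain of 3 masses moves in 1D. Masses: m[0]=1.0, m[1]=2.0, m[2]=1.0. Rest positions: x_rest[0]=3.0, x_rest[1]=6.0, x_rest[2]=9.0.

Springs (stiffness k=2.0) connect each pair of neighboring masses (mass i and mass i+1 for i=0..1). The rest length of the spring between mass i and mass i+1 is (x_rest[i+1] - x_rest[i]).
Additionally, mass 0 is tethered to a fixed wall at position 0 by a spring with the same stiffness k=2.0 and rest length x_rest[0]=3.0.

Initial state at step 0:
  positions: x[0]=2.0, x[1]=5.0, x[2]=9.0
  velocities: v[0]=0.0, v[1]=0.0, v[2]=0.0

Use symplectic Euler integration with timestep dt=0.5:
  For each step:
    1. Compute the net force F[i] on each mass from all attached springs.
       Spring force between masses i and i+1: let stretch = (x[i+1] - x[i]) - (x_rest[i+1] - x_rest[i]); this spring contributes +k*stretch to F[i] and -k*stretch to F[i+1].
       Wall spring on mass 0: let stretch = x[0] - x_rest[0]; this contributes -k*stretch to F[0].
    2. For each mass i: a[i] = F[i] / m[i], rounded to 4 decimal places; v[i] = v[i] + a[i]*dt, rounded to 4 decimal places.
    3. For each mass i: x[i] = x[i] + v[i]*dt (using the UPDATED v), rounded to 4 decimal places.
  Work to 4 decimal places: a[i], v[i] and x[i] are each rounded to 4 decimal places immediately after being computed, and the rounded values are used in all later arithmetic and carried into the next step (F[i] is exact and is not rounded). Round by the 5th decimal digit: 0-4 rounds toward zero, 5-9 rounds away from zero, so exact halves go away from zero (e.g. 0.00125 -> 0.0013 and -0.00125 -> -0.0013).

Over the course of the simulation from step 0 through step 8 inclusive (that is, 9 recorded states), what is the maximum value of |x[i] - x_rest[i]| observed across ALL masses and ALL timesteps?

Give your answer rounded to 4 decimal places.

Step 0: x=[2.0000 5.0000 9.0000] v=[0.0000 0.0000 0.0000]
Step 1: x=[2.5000 5.2500 8.5000] v=[1.0000 0.5000 -1.0000]
Step 2: x=[3.1250 5.6250 7.8750] v=[1.2500 0.7500 -1.2500]
Step 3: x=[3.4375 5.9375 7.6250] v=[0.6250 0.6250 -0.5000]
Step 4: x=[3.2813 6.0469 8.0313] v=[-0.3125 0.2188 0.8125]
Step 5: x=[2.8672 5.9610 8.9454] v=[-0.8282 -0.1718 1.8281]
Step 6: x=[2.5664 5.8478 9.8673] v=[-0.6016 -0.2265 1.8437]
Step 7: x=[2.6231 5.9191 10.2794] v=[0.1134 0.1426 0.8242]
Step 8: x=[3.0163 6.2565 10.0114] v=[0.7863 0.6748 -0.5361]
Max displacement = 1.3750

Answer: 1.3750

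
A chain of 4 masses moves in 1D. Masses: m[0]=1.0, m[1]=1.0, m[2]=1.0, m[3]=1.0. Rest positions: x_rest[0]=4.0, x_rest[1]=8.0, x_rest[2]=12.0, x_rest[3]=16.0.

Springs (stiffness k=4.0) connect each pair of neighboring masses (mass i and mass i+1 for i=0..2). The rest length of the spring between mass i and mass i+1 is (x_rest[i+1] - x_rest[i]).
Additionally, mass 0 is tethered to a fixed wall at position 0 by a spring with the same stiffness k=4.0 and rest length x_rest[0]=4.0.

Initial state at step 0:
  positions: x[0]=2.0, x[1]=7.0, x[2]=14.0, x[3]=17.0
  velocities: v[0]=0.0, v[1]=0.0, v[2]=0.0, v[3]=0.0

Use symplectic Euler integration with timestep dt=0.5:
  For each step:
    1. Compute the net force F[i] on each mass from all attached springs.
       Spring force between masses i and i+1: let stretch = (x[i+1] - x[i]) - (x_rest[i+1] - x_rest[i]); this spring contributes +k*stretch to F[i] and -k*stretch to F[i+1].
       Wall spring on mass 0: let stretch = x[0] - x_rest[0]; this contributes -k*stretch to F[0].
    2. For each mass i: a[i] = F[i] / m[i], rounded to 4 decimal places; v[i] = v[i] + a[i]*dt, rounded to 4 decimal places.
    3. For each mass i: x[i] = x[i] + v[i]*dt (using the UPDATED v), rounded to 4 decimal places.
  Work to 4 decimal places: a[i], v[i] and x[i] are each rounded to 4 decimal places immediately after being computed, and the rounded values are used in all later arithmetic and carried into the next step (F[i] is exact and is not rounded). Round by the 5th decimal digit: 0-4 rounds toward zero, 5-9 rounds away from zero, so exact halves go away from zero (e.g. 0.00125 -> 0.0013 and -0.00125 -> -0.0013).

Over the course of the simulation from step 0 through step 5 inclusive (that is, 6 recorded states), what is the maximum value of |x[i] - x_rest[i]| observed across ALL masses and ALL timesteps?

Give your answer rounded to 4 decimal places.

Answer: 3.0000

Derivation:
Step 0: x=[2.0000 7.0000 14.0000 17.0000] v=[0.0000 0.0000 0.0000 0.0000]
Step 1: x=[5.0000 9.0000 10.0000 18.0000] v=[6.0000 4.0000 -8.0000 2.0000]
Step 2: x=[7.0000 8.0000 13.0000 15.0000] v=[4.0000 -2.0000 6.0000 -6.0000]
Step 3: x=[3.0000 11.0000 13.0000 14.0000] v=[-8.0000 6.0000 0.0000 -2.0000]
Step 4: x=[4.0000 8.0000 12.0000 16.0000] v=[2.0000 -6.0000 -2.0000 4.0000]
Step 5: x=[5.0000 5.0000 11.0000 18.0000] v=[2.0000 -6.0000 -2.0000 4.0000]
Max displacement = 3.0000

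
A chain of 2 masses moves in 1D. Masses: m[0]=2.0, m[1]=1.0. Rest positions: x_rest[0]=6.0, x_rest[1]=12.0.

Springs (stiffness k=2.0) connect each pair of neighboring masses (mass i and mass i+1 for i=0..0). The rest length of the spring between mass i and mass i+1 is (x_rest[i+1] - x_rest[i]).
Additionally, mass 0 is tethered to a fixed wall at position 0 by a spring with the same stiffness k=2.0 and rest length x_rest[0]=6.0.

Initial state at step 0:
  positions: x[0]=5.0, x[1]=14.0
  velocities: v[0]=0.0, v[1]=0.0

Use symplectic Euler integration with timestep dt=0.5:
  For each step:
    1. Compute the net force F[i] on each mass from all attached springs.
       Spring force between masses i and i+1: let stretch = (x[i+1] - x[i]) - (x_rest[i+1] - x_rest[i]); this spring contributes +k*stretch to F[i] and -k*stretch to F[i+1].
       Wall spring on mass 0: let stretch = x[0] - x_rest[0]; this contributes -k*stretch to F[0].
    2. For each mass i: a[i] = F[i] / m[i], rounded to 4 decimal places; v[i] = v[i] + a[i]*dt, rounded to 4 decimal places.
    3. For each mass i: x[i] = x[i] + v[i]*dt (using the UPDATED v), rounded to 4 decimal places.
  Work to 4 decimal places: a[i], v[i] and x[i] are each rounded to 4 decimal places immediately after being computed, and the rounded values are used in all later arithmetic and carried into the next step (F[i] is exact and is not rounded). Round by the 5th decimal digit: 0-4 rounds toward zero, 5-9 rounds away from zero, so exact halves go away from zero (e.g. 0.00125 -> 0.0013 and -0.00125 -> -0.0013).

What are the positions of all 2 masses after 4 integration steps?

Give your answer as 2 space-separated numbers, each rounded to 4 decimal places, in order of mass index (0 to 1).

Answer: 6.4844 11.2188

Derivation:
Step 0: x=[5.0000 14.0000] v=[0.0000 0.0000]
Step 1: x=[6.0000 12.5000] v=[2.0000 -3.0000]
Step 2: x=[7.1250 10.7500] v=[2.2500 -3.5000]
Step 3: x=[7.3750 10.1875] v=[0.5000 -1.1250]
Step 4: x=[6.4844 11.2188] v=[-1.7813 2.0625]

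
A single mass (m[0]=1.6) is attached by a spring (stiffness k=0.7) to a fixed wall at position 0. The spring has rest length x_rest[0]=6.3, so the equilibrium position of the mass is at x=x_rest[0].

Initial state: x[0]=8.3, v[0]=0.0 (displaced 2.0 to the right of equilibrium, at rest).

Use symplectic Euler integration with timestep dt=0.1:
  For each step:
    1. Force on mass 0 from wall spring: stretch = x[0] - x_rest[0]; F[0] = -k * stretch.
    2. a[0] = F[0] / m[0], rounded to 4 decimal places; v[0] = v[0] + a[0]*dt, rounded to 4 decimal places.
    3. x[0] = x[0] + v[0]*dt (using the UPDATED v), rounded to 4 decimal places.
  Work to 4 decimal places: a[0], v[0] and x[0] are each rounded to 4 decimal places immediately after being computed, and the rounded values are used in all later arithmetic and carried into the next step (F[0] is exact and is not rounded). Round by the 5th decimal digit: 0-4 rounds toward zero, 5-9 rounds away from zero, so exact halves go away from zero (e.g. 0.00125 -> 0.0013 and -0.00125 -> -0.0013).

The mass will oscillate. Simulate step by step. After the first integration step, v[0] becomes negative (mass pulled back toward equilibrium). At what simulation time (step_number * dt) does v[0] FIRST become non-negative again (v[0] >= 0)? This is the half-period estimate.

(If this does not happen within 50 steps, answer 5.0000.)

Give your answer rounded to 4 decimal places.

Answer: 4.8000

Derivation:
Step 0: x=[8.3000] v=[0.0000]
Step 1: x=[8.2913] v=[-0.0875]
Step 2: x=[8.2738] v=[-0.1746]
Step 3: x=[8.2477] v=[-0.2610]
Step 4: x=[8.2131] v=[-0.3462]
Step 5: x=[8.1701] v=[-0.4299]
Step 6: x=[8.1189] v=[-0.5117]
Step 7: x=[8.0598] v=[-0.5913]
Step 8: x=[7.9930] v=[-0.6683]
Step 9: x=[7.9188] v=[-0.7424]
Step 10: x=[7.8375] v=[-0.8132]
Step 11: x=[7.7495] v=[-0.8805]
Step 12: x=[7.6551] v=[-0.9439]
Step 13: x=[7.5548] v=[-1.0032]
Step 14: x=[7.4490] v=[-1.0581]
Step 15: x=[7.3382] v=[-1.1084]
Step 16: x=[7.2228] v=[-1.1538]
Step 17: x=[7.1034] v=[-1.1942]
Step 18: x=[6.9805] v=[-1.2294]
Step 19: x=[6.8546] v=[-1.2592]
Step 20: x=[6.7263] v=[-1.2835]
Step 21: x=[6.5961] v=[-1.3022]
Step 22: x=[6.4646] v=[-1.3152]
Step 23: x=[6.3324] v=[-1.3224]
Step 24: x=[6.2000] v=[-1.3238]
Step 25: x=[6.0681] v=[-1.3194]
Step 26: x=[5.9372] v=[-1.3093]
Step 27: x=[5.8079] v=[-1.2934]
Step 28: x=[5.6807] v=[-1.2719]
Step 29: x=[5.5562] v=[-1.2448]
Step 30: x=[5.4350] v=[-1.2123]
Step 31: x=[5.3176] v=[-1.1745]
Step 32: x=[5.2045] v=[-1.1315]
Step 33: x=[5.0961] v=[-1.0836]
Step 34: x=[4.9930] v=[-1.0309]
Step 35: x=[4.8956] v=[-0.9737]
Step 36: x=[4.8044] v=[-0.9123]
Step 37: x=[4.7197] v=[-0.8469]
Step 38: x=[4.6419] v=[-0.7778]
Step 39: x=[4.5714] v=[-0.7053]
Step 40: x=[4.5084] v=[-0.6297]
Step 41: x=[4.4533] v=[-0.5513]
Step 42: x=[4.4063] v=[-0.4705]
Step 43: x=[4.3675] v=[-0.3877]
Step 44: x=[4.3372] v=[-0.3032]
Step 45: x=[4.3155] v=[-0.2173]
Step 46: x=[4.3025] v=[-0.1305]
Step 47: x=[4.2982] v=[-0.0431]
Step 48: x=[4.3027] v=[0.0445]
First v>=0 after going negative at step 48, time=4.8000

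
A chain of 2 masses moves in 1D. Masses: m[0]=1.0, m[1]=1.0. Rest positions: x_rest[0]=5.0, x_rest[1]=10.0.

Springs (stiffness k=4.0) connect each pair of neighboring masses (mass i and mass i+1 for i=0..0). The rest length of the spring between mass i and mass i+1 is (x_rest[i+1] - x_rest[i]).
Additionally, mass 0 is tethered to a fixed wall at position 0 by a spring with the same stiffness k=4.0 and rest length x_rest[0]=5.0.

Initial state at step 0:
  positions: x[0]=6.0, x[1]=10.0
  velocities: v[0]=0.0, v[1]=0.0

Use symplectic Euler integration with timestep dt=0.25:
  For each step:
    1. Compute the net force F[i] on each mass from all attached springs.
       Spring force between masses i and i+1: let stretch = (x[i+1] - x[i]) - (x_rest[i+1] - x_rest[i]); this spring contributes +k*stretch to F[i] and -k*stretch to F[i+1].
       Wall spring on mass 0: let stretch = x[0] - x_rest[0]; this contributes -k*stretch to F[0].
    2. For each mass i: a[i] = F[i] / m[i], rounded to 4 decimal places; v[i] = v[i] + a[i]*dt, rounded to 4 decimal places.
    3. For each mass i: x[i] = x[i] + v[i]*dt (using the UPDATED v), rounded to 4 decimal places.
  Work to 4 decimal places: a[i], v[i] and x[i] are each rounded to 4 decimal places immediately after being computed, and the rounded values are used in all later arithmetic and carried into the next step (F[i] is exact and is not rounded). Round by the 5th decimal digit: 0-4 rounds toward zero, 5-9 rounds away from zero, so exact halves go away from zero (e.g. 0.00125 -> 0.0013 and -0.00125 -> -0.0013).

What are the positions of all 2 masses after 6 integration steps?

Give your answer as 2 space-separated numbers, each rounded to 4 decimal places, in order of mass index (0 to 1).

Step 0: x=[6.0000 10.0000] v=[0.0000 0.0000]
Step 1: x=[5.5000 10.2500] v=[-2.0000 1.0000]
Step 2: x=[4.8125 10.5625] v=[-2.7500 1.2500]
Step 3: x=[4.3594 10.6875] v=[-1.8125 0.5000]
Step 4: x=[4.3985 10.4805] v=[0.1562 -0.8281]
Step 5: x=[4.8584 10.0030] v=[1.8397 -1.9101]
Step 6: x=[5.3899 9.4893] v=[2.1259 -2.0547]

Answer: 5.3899 9.4893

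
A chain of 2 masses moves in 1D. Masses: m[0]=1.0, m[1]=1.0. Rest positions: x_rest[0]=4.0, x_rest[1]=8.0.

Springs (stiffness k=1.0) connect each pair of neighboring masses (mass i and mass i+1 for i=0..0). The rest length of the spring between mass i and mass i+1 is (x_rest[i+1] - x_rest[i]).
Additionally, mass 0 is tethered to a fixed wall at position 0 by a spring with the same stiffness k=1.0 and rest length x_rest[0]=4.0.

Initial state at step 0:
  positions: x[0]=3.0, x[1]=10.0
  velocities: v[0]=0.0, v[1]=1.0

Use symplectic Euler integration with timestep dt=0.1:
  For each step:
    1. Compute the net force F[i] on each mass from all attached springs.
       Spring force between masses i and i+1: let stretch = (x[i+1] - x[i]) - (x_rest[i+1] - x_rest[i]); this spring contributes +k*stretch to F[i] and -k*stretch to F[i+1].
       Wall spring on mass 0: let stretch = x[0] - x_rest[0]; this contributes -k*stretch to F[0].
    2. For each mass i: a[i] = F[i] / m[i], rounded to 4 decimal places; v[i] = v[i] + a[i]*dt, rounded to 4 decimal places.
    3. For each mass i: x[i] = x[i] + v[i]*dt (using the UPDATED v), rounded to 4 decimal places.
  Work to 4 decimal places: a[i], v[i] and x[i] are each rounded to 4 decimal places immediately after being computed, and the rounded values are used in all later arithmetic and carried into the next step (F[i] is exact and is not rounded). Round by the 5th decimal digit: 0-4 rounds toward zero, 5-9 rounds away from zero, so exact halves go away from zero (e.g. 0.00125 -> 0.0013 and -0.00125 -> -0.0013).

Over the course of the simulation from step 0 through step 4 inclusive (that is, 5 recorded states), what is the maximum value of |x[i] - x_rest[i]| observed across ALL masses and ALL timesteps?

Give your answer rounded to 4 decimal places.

Answer: 2.1195

Derivation:
Step 0: x=[3.0000 10.0000] v=[0.0000 1.0000]
Step 1: x=[3.0400 10.0700] v=[0.4000 0.7000]
Step 2: x=[3.1199 10.1097] v=[0.7990 0.3970]
Step 3: x=[3.2385 10.1195] v=[1.1860 0.0980]
Step 4: x=[3.3935 10.1005] v=[1.5503 -0.1901]
Max displacement = 2.1195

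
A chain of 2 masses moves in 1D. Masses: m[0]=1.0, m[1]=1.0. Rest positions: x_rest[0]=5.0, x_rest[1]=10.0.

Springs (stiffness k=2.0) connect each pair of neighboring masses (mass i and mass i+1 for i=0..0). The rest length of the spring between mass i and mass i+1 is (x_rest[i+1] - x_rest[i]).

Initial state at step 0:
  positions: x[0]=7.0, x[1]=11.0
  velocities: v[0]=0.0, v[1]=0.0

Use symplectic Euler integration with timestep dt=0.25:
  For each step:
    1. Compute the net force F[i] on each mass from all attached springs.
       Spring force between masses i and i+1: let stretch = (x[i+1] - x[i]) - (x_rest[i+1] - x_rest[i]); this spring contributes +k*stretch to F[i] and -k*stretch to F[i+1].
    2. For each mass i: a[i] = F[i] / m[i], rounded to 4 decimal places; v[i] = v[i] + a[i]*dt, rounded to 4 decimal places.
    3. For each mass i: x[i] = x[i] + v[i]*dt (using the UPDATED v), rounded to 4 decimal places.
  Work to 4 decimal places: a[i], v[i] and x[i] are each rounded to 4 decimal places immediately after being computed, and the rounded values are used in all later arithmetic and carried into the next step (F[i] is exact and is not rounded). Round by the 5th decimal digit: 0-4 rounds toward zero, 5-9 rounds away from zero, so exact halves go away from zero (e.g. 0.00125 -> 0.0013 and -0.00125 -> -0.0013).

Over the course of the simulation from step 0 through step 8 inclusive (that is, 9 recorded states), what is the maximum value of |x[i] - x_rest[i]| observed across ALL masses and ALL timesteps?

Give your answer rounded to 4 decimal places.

Answer: 2.0113

Derivation:
Step 0: x=[7.0000 11.0000] v=[0.0000 0.0000]
Step 1: x=[6.8750 11.1250] v=[-0.5000 0.5000]
Step 2: x=[6.6563 11.3438] v=[-0.8750 0.8750]
Step 3: x=[6.3985 11.6016] v=[-1.0313 1.0313]
Step 4: x=[6.1661 11.8341] v=[-0.9298 0.9298]
Step 5: x=[6.0172 11.9831] v=[-0.5958 0.5958]
Step 6: x=[5.9890 12.0113] v=[-0.1129 0.1129]
Step 7: x=[6.0886 11.9117] v=[0.3983 -0.3983]
Step 8: x=[6.2911 11.7092] v=[0.8099 -0.8099]
Max displacement = 2.0113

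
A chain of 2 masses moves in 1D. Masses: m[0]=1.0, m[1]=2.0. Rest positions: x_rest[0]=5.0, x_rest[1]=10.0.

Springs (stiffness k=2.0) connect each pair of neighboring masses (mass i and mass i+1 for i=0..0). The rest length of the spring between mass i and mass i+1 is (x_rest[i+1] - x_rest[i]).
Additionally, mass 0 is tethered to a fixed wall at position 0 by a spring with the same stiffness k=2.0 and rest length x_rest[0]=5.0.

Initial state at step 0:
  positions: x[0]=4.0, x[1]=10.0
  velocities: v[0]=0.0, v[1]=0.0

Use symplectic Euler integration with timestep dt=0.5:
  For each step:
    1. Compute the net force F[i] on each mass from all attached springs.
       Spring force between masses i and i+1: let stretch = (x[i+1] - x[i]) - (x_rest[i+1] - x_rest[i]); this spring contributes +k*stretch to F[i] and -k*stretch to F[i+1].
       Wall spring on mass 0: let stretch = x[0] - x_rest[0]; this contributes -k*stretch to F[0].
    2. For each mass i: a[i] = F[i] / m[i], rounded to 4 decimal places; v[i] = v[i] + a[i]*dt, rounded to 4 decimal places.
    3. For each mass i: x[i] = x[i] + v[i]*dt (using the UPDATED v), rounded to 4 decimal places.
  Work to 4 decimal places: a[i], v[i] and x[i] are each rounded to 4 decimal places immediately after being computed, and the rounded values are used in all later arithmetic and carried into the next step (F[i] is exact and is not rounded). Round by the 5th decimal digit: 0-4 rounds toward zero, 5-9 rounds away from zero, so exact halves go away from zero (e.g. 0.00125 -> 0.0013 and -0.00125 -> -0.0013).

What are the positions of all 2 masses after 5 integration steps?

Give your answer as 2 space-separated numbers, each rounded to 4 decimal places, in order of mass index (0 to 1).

Step 0: x=[4.0000 10.0000] v=[0.0000 0.0000]
Step 1: x=[5.0000 9.7500] v=[2.0000 -0.5000]
Step 2: x=[5.8750 9.5625] v=[1.7500 -0.3750]
Step 3: x=[5.6563 9.7032] v=[-0.4375 0.2813]
Step 4: x=[4.6329 10.0822] v=[-2.0469 0.7579]
Step 5: x=[4.0177 10.3489] v=[-1.2305 0.5333]

Answer: 4.0177 10.3489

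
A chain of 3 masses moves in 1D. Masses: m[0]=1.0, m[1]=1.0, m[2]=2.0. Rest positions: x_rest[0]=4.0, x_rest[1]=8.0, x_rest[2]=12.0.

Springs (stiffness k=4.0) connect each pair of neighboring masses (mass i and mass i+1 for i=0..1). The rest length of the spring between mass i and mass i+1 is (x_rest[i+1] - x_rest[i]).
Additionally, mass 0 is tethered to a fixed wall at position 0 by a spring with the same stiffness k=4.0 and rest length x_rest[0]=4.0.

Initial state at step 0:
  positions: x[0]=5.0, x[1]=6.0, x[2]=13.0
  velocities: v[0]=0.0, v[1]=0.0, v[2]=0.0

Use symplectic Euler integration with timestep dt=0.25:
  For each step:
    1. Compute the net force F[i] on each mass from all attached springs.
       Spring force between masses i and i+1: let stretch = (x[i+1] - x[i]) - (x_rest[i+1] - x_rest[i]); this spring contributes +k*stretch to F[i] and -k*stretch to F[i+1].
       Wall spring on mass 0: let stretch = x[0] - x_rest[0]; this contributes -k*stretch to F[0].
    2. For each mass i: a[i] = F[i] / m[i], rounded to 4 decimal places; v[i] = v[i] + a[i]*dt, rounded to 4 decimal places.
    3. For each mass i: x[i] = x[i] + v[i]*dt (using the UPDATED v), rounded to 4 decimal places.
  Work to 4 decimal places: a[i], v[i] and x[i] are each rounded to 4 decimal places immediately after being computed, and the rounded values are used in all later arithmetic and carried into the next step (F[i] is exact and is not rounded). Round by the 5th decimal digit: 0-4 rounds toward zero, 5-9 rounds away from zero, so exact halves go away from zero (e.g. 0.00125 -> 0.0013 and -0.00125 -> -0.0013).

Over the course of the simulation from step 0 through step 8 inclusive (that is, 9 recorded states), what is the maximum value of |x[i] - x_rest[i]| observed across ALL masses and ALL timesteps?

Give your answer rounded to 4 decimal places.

Answer: 2.3555

Derivation:
Step 0: x=[5.0000 6.0000 13.0000] v=[0.0000 0.0000 0.0000]
Step 1: x=[4.0000 7.5000 12.6250] v=[-4.0000 6.0000 -1.5000]
Step 2: x=[2.8750 9.4063 12.1094] v=[-4.5000 7.6250 -2.0625]
Step 3: x=[2.6641 10.3555 11.7559] v=[-0.8437 3.7968 -1.4141]
Step 4: x=[3.7100 9.7320 11.7273] v=[4.1836 -2.4942 -0.1143]
Step 5: x=[5.3339 8.1018 11.9493] v=[6.4956 -6.5209 0.8881]
Step 6: x=[6.3163 6.7415 12.1904] v=[3.9296 -5.4413 0.9644]
Step 7: x=[5.8259 6.6371 12.2504] v=[-1.9615 -0.4176 0.2400]
Step 8: x=[4.0819 7.7332 12.1087] v=[-6.9762 4.3845 -0.5667]
Max displacement = 2.3555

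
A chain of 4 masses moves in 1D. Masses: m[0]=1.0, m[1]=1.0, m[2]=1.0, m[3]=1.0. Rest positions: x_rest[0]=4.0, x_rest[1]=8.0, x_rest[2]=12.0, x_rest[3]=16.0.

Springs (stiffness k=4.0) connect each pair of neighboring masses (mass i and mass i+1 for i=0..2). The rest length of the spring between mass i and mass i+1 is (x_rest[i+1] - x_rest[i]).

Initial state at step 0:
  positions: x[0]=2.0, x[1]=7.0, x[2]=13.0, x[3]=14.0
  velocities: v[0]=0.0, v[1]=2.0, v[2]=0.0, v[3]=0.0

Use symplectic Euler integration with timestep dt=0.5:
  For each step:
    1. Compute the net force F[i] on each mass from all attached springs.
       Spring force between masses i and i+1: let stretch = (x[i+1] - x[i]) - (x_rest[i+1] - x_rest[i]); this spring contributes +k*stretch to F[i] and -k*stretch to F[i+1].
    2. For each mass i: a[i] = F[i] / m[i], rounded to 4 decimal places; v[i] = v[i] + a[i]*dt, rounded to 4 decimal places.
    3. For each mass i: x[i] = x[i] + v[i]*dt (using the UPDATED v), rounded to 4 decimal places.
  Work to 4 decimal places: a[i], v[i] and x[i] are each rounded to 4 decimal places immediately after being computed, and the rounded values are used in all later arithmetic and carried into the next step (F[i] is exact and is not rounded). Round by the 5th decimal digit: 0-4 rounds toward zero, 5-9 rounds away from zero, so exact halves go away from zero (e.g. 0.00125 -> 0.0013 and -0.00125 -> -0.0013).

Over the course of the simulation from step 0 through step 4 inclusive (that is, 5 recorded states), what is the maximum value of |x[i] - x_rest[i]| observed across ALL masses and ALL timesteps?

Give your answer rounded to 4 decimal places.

Step 0: x=[2.0000 7.0000 13.0000 14.0000] v=[0.0000 2.0000 0.0000 0.0000]
Step 1: x=[3.0000 9.0000 8.0000 17.0000] v=[2.0000 4.0000 -10.0000 6.0000]
Step 2: x=[6.0000 4.0000 13.0000 15.0000] v=[6.0000 -10.0000 10.0000 -4.0000]
Step 3: x=[3.0000 10.0000 11.0000 15.0000] v=[-6.0000 12.0000 -4.0000 0.0000]
Step 4: x=[3.0000 10.0000 12.0000 15.0000] v=[0.0000 0.0000 2.0000 0.0000]
Max displacement = 4.0000

Answer: 4.0000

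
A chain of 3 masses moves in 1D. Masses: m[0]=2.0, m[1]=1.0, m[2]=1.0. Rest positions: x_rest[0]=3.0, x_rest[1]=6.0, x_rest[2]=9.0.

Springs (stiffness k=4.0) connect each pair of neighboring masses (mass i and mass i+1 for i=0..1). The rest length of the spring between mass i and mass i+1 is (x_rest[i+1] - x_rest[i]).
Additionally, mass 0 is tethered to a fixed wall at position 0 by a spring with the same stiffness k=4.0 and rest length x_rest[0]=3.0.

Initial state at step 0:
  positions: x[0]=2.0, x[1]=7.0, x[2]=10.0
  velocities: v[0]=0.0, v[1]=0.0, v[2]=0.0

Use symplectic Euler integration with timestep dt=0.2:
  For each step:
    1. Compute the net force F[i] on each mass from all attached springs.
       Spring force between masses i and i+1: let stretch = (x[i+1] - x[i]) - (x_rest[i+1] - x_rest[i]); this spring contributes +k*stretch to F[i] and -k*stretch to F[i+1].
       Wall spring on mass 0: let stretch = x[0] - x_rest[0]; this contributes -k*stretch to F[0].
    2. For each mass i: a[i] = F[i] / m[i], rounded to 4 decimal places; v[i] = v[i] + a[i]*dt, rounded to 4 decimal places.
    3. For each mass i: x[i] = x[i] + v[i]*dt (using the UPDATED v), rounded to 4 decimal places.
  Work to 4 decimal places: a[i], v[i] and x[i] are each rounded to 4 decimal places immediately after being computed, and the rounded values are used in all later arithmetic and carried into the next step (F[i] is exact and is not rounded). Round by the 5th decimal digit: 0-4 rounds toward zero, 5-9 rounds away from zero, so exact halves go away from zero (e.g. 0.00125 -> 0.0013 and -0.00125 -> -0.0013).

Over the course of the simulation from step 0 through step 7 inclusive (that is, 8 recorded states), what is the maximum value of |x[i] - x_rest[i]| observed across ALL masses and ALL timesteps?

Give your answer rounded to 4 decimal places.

Answer: 1.0652

Derivation:
Step 0: x=[2.0000 7.0000 10.0000] v=[0.0000 0.0000 0.0000]
Step 1: x=[2.2400 6.6800 10.0000] v=[1.2000 -1.6000 0.0000]
Step 2: x=[2.6560 6.1808 9.9488] v=[2.0800 -2.4960 -0.2560]
Step 3: x=[3.1415 5.7205 9.7747] v=[2.4275 -2.3014 -0.8704]
Step 4: x=[3.5820 5.4963 9.4319] v=[2.2025 -1.1212 -1.7138]
Step 5: x=[3.8891 5.5955 8.9394] v=[1.5354 0.4958 -2.4623]
Step 6: x=[4.0216 5.9567 8.3919] v=[0.6623 1.8058 -2.7374]
Step 7: x=[3.9871 6.3979 7.9348] v=[-0.1723 2.2059 -2.2856]
Max displacement = 1.0652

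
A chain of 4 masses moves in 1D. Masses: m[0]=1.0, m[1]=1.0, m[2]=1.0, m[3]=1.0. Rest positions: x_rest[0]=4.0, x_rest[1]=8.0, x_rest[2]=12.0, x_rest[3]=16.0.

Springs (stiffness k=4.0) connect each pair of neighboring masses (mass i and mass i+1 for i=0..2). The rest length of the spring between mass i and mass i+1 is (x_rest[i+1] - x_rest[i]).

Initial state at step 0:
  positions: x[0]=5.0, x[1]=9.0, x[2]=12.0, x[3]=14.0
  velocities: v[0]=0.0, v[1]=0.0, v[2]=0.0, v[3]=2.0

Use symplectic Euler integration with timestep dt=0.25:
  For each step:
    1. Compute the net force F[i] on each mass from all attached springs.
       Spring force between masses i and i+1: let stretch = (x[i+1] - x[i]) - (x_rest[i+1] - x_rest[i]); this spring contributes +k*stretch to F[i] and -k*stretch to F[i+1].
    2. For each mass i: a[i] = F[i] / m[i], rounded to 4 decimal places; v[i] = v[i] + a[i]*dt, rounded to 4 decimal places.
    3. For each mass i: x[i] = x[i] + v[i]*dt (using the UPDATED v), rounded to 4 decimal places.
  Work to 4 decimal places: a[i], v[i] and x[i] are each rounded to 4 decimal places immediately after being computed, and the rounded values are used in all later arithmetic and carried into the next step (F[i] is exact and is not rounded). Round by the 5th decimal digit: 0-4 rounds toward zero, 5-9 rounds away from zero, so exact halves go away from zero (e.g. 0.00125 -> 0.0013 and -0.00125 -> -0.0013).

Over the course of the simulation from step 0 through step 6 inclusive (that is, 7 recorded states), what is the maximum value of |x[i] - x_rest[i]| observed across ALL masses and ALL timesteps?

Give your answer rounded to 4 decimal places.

Answer: 2.1329

Derivation:
Step 0: x=[5.0000 9.0000 12.0000 14.0000] v=[0.0000 0.0000 0.0000 2.0000]
Step 1: x=[5.0000 8.7500 11.7500 15.0000] v=[0.0000 -1.0000 -1.0000 4.0000]
Step 2: x=[4.9375 8.3125 11.5625 16.1875] v=[-0.2500 -1.7500 -0.7500 4.7500]
Step 3: x=[4.7188 7.8438 11.7188 17.2188] v=[-0.8750 -1.8750 0.6250 4.1250]
Step 4: x=[4.2813 7.5626 12.2813 17.8751] v=[-1.7500 -1.1250 2.2500 2.6250]
Step 5: x=[3.6641 7.6407 13.0626 18.1329] v=[-2.4687 0.3124 3.1251 1.0312]
Step 6: x=[3.0411 8.0801 13.7560 18.1231] v=[-2.4921 1.7577 2.7735 -0.0391]
Max displacement = 2.1329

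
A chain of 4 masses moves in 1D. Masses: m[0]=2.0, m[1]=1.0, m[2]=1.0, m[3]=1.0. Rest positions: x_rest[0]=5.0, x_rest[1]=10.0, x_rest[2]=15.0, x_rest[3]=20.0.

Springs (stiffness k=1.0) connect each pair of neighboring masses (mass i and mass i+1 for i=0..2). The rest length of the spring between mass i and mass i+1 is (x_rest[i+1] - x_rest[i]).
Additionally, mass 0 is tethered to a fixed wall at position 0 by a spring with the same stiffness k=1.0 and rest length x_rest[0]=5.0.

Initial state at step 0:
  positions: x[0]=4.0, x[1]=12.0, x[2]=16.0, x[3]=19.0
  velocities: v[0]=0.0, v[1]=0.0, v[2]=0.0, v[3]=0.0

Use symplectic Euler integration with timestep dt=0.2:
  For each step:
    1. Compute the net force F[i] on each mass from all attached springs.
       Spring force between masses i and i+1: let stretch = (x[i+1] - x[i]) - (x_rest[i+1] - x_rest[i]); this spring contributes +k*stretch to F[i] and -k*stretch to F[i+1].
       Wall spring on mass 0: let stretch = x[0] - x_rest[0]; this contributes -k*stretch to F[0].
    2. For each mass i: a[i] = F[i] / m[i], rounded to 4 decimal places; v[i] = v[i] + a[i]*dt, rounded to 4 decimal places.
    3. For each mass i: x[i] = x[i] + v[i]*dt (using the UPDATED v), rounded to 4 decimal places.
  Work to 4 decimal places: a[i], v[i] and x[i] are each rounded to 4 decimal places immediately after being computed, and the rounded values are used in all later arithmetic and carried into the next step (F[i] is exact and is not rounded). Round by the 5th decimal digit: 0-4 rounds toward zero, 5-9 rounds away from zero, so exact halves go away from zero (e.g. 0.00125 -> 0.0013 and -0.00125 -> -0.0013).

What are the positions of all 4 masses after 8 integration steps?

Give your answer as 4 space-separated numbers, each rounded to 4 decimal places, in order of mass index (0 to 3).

Step 0: x=[4.0000 12.0000 16.0000 19.0000] v=[0.0000 0.0000 0.0000 0.0000]
Step 1: x=[4.0800 11.8400 15.9600 19.0800] v=[0.4000 -0.8000 -0.2000 0.4000]
Step 2: x=[4.2336 11.5344 15.8800 19.2352] v=[0.7680 -1.5280 -0.4000 0.7760]
Step 3: x=[4.4485 11.1106 15.7604 19.4562] v=[1.0747 -2.1190 -0.5981 1.1050]
Step 4: x=[4.7077 10.6063 15.6026 19.7294] v=[1.2961 -2.5215 -0.7889 1.3658]
Step 5: x=[4.9907 10.0659 15.4100 20.0375] v=[1.4152 -2.7020 -0.9628 1.5404]
Step 6: x=[5.2754 9.5363 15.1888 20.3605] v=[1.4237 -2.6482 -1.1061 1.6149]
Step 7: x=[5.5398 9.0623 14.9483 20.6766] v=[1.3222 -2.3699 -1.2023 1.5806]
Step 8: x=[5.7639 8.6829 14.7015 20.9636] v=[1.1205 -1.8972 -1.2338 1.4349]

Answer: 5.7639 8.6829 14.7015 20.9636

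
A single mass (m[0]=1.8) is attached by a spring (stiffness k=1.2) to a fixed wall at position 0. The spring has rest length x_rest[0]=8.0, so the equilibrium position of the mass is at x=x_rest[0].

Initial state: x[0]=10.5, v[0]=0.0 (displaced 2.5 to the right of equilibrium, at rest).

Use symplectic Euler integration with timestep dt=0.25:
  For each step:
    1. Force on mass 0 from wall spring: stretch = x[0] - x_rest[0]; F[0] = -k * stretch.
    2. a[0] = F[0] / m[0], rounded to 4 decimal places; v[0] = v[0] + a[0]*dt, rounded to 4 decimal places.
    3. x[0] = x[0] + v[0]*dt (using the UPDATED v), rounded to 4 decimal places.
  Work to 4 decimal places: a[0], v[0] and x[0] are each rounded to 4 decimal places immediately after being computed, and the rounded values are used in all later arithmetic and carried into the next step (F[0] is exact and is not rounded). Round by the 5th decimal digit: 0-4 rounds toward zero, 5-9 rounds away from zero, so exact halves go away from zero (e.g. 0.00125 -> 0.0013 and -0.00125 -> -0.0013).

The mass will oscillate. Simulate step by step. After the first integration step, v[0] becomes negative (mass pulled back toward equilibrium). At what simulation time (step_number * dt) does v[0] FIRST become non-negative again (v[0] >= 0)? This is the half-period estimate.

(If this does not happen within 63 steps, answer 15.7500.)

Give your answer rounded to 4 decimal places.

Step 0: x=[10.5000] v=[0.0000]
Step 1: x=[10.3958] v=[-0.4167]
Step 2: x=[10.1918] v=[-0.8160]
Step 3: x=[9.8965] v=[-1.1813]
Step 4: x=[9.5222] v=[-1.4974]
Step 5: x=[9.0844] v=[-1.7511]
Step 6: x=[8.6015] v=[-1.9318]
Step 7: x=[8.0935] v=[-2.0321]
Step 8: x=[7.5816] v=[-2.0477]
Step 9: x=[7.0871] v=[-1.9780]
Step 10: x=[6.6306] v=[-1.8259]
Step 11: x=[6.2312] v=[-1.5977]
Step 12: x=[5.9055] v=[-1.3029]
Step 13: x=[5.6671] v=[-0.9538]
Step 14: x=[5.5259] v=[-0.5650]
Step 15: x=[5.4877] v=[-0.1527]
Step 16: x=[5.5542] v=[0.2660]
First v>=0 after going negative at step 16, time=4.0000

Answer: 4.0000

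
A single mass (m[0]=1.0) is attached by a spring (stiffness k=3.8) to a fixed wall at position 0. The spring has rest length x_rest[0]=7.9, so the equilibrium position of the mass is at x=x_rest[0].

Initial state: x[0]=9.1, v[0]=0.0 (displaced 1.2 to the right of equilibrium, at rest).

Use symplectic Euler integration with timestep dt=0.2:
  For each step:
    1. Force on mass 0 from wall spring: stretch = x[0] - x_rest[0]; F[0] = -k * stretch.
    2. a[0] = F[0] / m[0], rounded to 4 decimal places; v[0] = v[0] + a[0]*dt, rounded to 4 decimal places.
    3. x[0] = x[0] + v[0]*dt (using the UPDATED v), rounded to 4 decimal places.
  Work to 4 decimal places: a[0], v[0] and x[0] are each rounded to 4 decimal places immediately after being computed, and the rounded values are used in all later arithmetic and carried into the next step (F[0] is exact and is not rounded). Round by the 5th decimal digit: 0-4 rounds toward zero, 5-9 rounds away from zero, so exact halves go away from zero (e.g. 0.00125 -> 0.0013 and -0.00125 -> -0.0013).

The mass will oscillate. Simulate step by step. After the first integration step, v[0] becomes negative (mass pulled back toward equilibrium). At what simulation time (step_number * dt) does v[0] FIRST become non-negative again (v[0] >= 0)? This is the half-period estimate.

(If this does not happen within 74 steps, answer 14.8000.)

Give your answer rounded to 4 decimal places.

Step 0: x=[9.1000] v=[0.0000]
Step 1: x=[8.9176] v=[-0.9120]
Step 2: x=[8.5805] v=[-1.6854]
Step 3: x=[8.1400] v=[-2.2026]
Step 4: x=[7.6630] v=[-2.3850]
Step 5: x=[7.2220] v=[-2.2049]
Step 6: x=[6.8841] v=[-1.6896]
Step 7: x=[6.7006] v=[-0.9175]
Step 8: x=[6.6994] v=[-0.0060]
Step 9: x=[6.8807] v=[0.9065]
First v>=0 after going negative at step 9, time=1.8000

Answer: 1.8000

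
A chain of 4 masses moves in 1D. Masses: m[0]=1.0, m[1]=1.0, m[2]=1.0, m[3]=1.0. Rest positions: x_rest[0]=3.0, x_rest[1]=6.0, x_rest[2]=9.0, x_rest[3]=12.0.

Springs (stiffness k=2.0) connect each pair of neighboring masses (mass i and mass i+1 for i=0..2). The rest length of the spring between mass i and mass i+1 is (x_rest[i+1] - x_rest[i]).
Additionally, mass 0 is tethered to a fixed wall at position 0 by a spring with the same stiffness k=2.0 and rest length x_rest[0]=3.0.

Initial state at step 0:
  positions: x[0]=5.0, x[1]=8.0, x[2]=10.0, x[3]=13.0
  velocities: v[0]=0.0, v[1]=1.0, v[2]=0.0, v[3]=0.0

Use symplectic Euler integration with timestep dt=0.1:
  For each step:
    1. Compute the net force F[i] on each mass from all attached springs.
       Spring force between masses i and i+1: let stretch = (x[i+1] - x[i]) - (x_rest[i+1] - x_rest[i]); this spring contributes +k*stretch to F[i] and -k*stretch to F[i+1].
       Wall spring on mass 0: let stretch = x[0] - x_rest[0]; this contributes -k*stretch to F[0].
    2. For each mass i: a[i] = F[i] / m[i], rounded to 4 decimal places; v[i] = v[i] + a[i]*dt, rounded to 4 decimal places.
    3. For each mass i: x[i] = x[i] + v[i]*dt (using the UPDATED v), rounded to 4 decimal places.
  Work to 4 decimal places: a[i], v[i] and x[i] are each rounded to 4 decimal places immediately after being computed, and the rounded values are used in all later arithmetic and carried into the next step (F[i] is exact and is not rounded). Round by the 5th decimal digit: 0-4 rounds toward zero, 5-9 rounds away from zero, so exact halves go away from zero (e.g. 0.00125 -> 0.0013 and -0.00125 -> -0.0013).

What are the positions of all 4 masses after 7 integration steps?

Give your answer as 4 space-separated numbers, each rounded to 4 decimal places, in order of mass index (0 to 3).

Step 0: x=[5.0000 8.0000 10.0000 13.0000] v=[0.0000 1.0000 0.0000 0.0000]
Step 1: x=[4.9600 8.0800 10.0200 13.0000] v=[-0.4000 0.8000 0.2000 0.0000]
Step 2: x=[4.8832 8.1364 10.0608 13.0004] v=[-0.7680 0.5640 0.4080 0.0040]
Step 3: x=[4.7738 8.1662 10.1219 13.0020] v=[-1.0940 0.2982 0.6110 0.0161]
Step 4: x=[4.6368 8.1673 10.2015 13.0060] v=[-1.3703 0.0109 0.7959 0.0401]
Step 5: x=[4.4776 8.1385 10.2965 13.0139] v=[-1.5916 -0.2884 0.9500 0.0792]
Step 6: x=[4.3021 8.0796 10.4027 13.0275] v=[-1.7549 -0.5890 1.0619 0.1357]
Step 7: x=[4.1161 7.9916 10.5149 13.0486] v=[-1.8598 -0.8799 1.1222 0.2107]

Answer: 4.1161 7.9916 10.5149 13.0486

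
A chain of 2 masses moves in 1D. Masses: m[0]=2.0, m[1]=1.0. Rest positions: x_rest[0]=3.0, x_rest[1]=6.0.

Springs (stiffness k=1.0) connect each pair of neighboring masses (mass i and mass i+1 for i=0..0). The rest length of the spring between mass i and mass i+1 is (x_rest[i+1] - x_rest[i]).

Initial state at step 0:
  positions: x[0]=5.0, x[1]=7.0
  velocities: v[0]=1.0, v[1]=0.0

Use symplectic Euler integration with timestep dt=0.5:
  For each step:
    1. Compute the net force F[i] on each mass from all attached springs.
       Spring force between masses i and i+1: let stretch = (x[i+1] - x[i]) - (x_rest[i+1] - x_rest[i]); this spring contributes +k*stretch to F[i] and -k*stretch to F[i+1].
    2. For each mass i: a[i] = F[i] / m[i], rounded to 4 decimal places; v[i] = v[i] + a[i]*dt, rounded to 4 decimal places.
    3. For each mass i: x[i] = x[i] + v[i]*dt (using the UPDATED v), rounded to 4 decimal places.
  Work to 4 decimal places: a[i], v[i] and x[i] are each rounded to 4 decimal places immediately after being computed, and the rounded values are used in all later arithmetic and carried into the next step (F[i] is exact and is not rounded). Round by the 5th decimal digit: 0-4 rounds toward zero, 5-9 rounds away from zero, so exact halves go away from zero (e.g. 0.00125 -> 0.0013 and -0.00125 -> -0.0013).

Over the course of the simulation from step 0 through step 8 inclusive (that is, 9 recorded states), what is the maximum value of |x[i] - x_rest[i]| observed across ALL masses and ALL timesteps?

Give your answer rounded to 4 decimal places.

Answer: 4.5676

Derivation:
Step 0: x=[5.0000 7.0000] v=[1.0000 0.0000]
Step 1: x=[5.3750 7.2500] v=[0.7500 0.5000]
Step 2: x=[5.6094 7.7813] v=[0.4688 1.0625]
Step 3: x=[5.7403 8.5196] v=[0.2618 1.4766]
Step 4: x=[5.8436 9.3131] v=[0.2066 1.5870]
Step 5: x=[6.0056 9.9893] v=[0.3240 1.3523]
Step 6: x=[6.2906 10.4196] v=[0.5700 0.8605]
Step 7: x=[6.7168 10.5676] v=[0.8523 0.2960]
Step 8: x=[7.2493 10.5029] v=[1.0650 -0.1294]
Max displacement = 4.5676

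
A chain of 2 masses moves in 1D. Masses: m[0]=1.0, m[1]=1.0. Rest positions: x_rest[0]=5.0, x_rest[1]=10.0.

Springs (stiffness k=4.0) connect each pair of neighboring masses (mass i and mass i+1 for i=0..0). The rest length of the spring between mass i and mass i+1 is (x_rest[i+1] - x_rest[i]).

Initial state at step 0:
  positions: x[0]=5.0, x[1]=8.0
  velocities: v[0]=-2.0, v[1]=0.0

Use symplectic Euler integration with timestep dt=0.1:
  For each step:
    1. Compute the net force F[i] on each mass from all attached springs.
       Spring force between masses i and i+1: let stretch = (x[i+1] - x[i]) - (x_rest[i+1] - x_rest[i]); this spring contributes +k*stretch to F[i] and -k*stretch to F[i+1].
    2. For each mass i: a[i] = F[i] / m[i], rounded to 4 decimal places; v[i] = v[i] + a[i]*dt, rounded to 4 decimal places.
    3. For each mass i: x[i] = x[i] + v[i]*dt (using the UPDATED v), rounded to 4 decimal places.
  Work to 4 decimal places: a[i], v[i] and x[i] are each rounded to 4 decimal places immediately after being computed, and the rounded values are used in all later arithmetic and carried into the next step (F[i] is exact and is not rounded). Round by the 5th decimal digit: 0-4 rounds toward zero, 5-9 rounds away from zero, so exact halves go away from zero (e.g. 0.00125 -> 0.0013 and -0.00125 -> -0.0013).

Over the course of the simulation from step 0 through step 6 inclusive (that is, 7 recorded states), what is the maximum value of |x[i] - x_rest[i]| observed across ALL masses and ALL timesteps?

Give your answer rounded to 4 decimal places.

Step 0: x=[5.0000 8.0000] v=[-2.0000 0.0000]
Step 1: x=[4.7200 8.0800] v=[-2.8000 0.8000]
Step 2: x=[4.3744 8.2256] v=[-3.4560 1.4560]
Step 3: x=[3.9829 8.4172] v=[-3.9155 1.9155]
Step 4: x=[3.5687 8.6314] v=[-4.1418 2.1418]
Step 5: x=[3.1570 8.8431] v=[-4.1167 2.1167]
Step 6: x=[2.7728 9.0273] v=[-3.8423 1.8423]
Max displacement = 2.2272

Answer: 2.2272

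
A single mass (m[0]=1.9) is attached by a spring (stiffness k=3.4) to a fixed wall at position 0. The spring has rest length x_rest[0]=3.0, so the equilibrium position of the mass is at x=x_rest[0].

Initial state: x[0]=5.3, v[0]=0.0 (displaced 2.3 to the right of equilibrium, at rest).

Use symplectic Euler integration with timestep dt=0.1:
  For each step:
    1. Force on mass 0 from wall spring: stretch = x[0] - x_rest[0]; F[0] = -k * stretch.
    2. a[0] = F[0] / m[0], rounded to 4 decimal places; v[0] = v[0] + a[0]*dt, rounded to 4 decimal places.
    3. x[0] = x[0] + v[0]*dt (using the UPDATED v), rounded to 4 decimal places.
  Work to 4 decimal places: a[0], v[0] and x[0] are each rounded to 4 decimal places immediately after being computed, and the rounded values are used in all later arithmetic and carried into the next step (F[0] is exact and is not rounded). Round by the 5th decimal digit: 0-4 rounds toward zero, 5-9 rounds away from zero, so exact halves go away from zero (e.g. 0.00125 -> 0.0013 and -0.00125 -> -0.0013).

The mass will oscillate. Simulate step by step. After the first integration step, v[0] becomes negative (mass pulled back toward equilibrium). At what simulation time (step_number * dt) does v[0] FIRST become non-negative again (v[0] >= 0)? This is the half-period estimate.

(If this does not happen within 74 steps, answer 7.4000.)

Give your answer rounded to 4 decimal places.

Step 0: x=[5.3000] v=[0.0000]
Step 1: x=[5.2588] v=[-0.4116]
Step 2: x=[5.1772] v=[-0.8158]
Step 3: x=[5.0567] v=[-1.2054]
Step 4: x=[4.8994] v=[-1.5734]
Step 5: x=[4.7081] v=[-1.9133]
Step 6: x=[4.4862] v=[-2.2190]
Step 7: x=[4.2377] v=[-2.4850]
Step 8: x=[3.9671] v=[-2.7065]
Step 9: x=[3.6791] v=[-2.8796]
Step 10: x=[3.3790] v=[-3.0011]
Step 11: x=[3.0721] v=[-3.0689]
Step 12: x=[2.7639] v=[-3.0818]
Step 13: x=[2.4599] v=[-3.0396]
Step 14: x=[2.1656] v=[-2.9430]
Step 15: x=[1.8862] v=[-2.7937]
Step 16: x=[1.6268] v=[-2.5944]
Step 17: x=[1.3919] v=[-2.3487]
Step 18: x=[1.1858] v=[-2.0609]
Step 19: x=[1.0122] v=[-1.7363]
Step 20: x=[0.8741] v=[-1.3806]
Step 21: x=[0.7741] v=[-1.0002]
Step 22: x=[0.7139] v=[-0.6019]
Step 23: x=[0.6946] v=[-0.1928]
Step 24: x=[0.7166] v=[0.2198]
First v>=0 after going negative at step 24, time=2.4000

Answer: 2.4000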